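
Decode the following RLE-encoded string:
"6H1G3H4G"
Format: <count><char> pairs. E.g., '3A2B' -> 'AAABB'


Expanding each <count><char> pair:
  6H -> 'HHHHHH'
  1G -> 'G'
  3H -> 'HHH'
  4G -> 'GGGG'

Decoded = HHHHHHGHHHGGGG


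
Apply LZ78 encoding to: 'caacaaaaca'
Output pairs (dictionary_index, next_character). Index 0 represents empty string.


LZ78 encoding steps:
Dictionary: {0: ''}
Step 1: w='' (idx 0), next='c' -> output (0, 'c'), add 'c' as idx 1
Step 2: w='' (idx 0), next='a' -> output (0, 'a'), add 'a' as idx 2
Step 3: w='a' (idx 2), next='c' -> output (2, 'c'), add 'ac' as idx 3
Step 4: w='a' (idx 2), next='a' -> output (2, 'a'), add 'aa' as idx 4
Step 5: w='aa' (idx 4), next='c' -> output (4, 'c'), add 'aac' as idx 5
Step 6: w='a' (idx 2), end of input -> output (2, '')


Encoded: [(0, 'c'), (0, 'a'), (2, 'c'), (2, 'a'), (4, 'c'), (2, '')]


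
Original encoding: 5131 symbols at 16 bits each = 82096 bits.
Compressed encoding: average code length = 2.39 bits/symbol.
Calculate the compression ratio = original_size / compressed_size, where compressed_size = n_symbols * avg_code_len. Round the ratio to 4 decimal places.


original_size = n_symbols * orig_bits = 5131 * 16 = 82096 bits
compressed_size = n_symbols * avg_code_len = 5131 * 2.39 = 12263.09 bits
ratio = original_size / compressed_size = 82096 / 12263.09 = 6.6946

Compression ratio = 6.6946


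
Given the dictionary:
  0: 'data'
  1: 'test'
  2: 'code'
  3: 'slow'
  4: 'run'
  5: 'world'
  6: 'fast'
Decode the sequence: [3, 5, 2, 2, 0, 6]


Look up each index in the dictionary:
  3 -> 'slow'
  5 -> 'world'
  2 -> 'code'
  2 -> 'code'
  0 -> 'data'
  6 -> 'fast'

Decoded: "slow world code code data fast"


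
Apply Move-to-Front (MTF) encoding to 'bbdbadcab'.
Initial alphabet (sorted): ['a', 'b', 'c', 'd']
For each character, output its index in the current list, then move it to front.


MTF encoding:
'b': index 1 in ['a', 'b', 'c', 'd'] -> ['b', 'a', 'c', 'd']
'b': index 0 in ['b', 'a', 'c', 'd'] -> ['b', 'a', 'c', 'd']
'd': index 3 in ['b', 'a', 'c', 'd'] -> ['d', 'b', 'a', 'c']
'b': index 1 in ['d', 'b', 'a', 'c'] -> ['b', 'd', 'a', 'c']
'a': index 2 in ['b', 'd', 'a', 'c'] -> ['a', 'b', 'd', 'c']
'd': index 2 in ['a', 'b', 'd', 'c'] -> ['d', 'a', 'b', 'c']
'c': index 3 in ['d', 'a', 'b', 'c'] -> ['c', 'd', 'a', 'b']
'a': index 2 in ['c', 'd', 'a', 'b'] -> ['a', 'c', 'd', 'b']
'b': index 3 in ['a', 'c', 'd', 'b'] -> ['b', 'a', 'c', 'd']


Output: [1, 0, 3, 1, 2, 2, 3, 2, 3]


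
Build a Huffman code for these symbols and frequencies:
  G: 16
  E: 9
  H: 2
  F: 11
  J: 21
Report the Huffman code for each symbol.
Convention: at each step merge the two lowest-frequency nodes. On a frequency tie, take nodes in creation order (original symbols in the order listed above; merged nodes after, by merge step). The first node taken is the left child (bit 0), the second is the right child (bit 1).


Huffman tree construction:
Step 1: Merge H(2) + E(9) = 11
Step 2: Merge F(11) + (H+E)(11) = 22
Step 3: Merge G(16) + J(21) = 37
Step 4: Merge (F+(H+E))(22) + (G+J)(37) = 59
Read each symbol's code off the tree from the root (left child = 0, right child = 1).

Codes:
  G: 10 (length 2)
  E: 011 (length 3)
  H: 010 (length 3)
  F: 00 (length 2)
  J: 11 (length 2)
Average code length: 129/59 = 2.1864 bits/symbol


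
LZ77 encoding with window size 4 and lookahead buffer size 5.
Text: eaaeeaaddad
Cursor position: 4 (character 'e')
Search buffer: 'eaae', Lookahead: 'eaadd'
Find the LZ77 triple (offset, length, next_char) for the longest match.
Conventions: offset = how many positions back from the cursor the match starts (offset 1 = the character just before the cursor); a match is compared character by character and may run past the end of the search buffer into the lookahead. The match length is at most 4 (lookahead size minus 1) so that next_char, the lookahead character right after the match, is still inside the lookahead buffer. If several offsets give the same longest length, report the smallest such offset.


Try each offset into the search buffer:
  offset=1 (pos 3, char 'e'): match length 1
  offset=2 (pos 2, char 'a'): match length 0
  offset=3 (pos 1, char 'a'): match length 0
  offset=4 (pos 0, char 'e'): match length 3
Longest match has length 3 at offset 4.
next_char = character at position 4 + 3 = 7 -> 'd'

Best match: offset=4, length=3 (matching 'eaa' starting at position 0)
LZ77 triple: (4, 3, 'd')


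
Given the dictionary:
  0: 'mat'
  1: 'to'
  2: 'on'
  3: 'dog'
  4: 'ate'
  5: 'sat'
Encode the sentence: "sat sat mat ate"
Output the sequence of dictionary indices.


Look up each word in the dictionary:
  'sat' -> 5
  'sat' -> 5
  'mat' -> 0
  'ate' -> 4

Encoded: [5, 5, 0, 4]


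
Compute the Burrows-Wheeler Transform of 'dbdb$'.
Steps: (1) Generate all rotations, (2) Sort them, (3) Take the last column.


Rotations (sorted):
  0: $dbdb -> last char: b
  1: b$dbd -> last char: d
  2: bdb$d -> last char: d
  3: db$db -> last char: b
  4: dbdb$ -> last char: $


BWT = bddb$


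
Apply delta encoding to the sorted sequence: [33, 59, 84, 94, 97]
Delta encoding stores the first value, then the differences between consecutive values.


First value: 33
Deltas:
  59 - 33 = 26
  84 - 59 = 25
  94 - 84 = 10
  97 - 94 = 3


Delta encoded: [33, 26, 25, 10, 3]


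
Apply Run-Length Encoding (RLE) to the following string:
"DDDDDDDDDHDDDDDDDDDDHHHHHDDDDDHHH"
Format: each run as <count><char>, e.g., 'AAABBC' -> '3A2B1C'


Scanning runs left to right:
  i=0: run of 'D' x 9 -> '9D'
  i=9: run of 'H' x 1 -> '1H'
  i=10: run of 'D' x 10 -> '10D'
  i=20: run of 'H' x 5 -> '5H'
  i=25: run of 'D' x 5 -> '5D'
  i=30: run of 'H' x 3 -> '3H'

RLE = 9D1H10D5H5D3H


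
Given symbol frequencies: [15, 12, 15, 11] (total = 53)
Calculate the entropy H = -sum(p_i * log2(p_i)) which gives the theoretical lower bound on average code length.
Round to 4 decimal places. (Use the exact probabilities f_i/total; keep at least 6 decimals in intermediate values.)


Per-symbol terms -p_i * log2(p_i) with p_i = f_i/53:
  p = 15/53 = 0.283019: log2(p) = -1.821030, -p*log2(p) = 0.515386
  p = 12/53 = 0.226415: log2(p) = -2.142958, -p*log2(p) = 0.485198
  p = 15/53 = 0.283019: log2(p) = -1.821030, -p*log2(p) = 0.515386
  p = 11/53 = 0.207547: log2(p) = -2.268489, -p*log2(p) = 0.470818
H = 0.515386 + 0.485198 + 0.515386 + 0.470818 = 1.986788

H = 1.9868 bits/symbol


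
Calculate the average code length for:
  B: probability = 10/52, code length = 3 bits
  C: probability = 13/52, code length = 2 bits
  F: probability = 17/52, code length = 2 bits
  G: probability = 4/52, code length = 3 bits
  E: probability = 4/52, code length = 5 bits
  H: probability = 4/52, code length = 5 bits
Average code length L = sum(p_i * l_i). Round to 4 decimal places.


Weighted contributions p_i * l_i:
  B: (10/52) * 3 = 30/52
  C: (13/52) * 2 = 26/52
  F: (17/52) * 2 = 34/52
  G: (4/52) * 3 = 12/52
  E: (4/52) * 5 = 20/52
  H: (4/52) * 5 = 20/52
Sum = (30 + 26 + 34 + 12 + 20 + 20)/52 = 142/52

L = 142/52 = 2.7308 bits/symbol


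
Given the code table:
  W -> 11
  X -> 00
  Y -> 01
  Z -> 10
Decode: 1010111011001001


Decoding:
10 -> Z
10 -> Z
11 -> W
10 -> Z
11 -> W
00 -> X
10 -> Z
01 -> Y


Result: ZZWZWXZY


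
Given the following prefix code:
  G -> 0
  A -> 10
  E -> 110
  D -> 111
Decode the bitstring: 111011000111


Decoding step by step:
Bits 111 -> D
Bits 0 -> G
Bits 110 -> E
Bits 0 -> G
Bits 0 -> G
Bits 111 -> D


Decoded message: DGEGGD


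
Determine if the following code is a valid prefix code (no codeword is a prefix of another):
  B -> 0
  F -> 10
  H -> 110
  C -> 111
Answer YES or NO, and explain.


Checking each pair (does one codeword prefix another?):
  B='0' vs F='10': no prefix
  B='0' vs H='110': no prefix
  B='0' vs C='111': no prefix
  F='10' vs B='0': no prefix
  F='10' vs H='110': no prefix
  F='10' vs C='111': no prefix
  H='110' vs B='0': no prefix
  H='110' vs F='10': no prefix
  H='110' vs C='111': no prefix
  C='111' vs B='0': no prefix
  C='111' vs F='10': no prefix
  C='111' vs H='110': no prefix
No violation found over all pairs.

YES -- this is a valid prefix code. No codeword is a prefix of any other codeword.


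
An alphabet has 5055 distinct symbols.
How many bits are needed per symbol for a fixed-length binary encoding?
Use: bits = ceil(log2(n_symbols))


log2(5055) = 12.3035
Bracket: 2^12 = 4096 < 5055 <= 2^13 = 8192
So ceil(log2(5055)) = 13

bits = ceil(log2(5055)) = ceil(12.3035) = 13 bits


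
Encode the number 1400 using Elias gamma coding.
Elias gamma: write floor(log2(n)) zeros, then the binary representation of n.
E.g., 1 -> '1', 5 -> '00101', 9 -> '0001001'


num_bits = floor(log2(1400)) + 1 = 11
leading_zeros = num_bits - 1 = 10
binary(1400) = 10101111000

Elias gamma(1400) = '0000000000' + '10101111000' = 000000000010101111000 (21 bits)


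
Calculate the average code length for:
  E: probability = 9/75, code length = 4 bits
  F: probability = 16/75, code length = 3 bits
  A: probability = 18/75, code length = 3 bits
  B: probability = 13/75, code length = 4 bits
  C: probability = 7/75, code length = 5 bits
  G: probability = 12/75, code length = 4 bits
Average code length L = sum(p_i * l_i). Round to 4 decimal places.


Weighted contributions p_i * l_i:
  E: (9/75) * 4 = 36/75
  F: (16/75) * 3 = 48/75
  A: (18/75) * 3 = 54/75
  B: (13/75) * 4 = 52/75
  C: (7/75) * 5 = 35/75
  G: (12/75) * 4 = 48/75
Sum = (36 + 48 + 54 + 52 + 35 + 48)/75 = 273/75

L = 273/75 = 3.6400 bits/symbol


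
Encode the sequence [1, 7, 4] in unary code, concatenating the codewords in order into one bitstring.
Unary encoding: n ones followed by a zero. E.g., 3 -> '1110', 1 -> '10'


Encode each number as n ones followed by a terminating 0:
  1 -> 10 (2 bits)
  7 -> 11111110 (8 bits)
  4 -> 11110 (5 bits)
Total length = 2 + 8 + 5 = 15 bits.

Unary([1, 7, 4]) = 101111111011110 (15 bits)


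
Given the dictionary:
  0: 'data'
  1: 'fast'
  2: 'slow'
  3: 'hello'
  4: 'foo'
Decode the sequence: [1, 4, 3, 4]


Look up each index in the dictionary:
  1 -> 'fast'
  4 -> 'foo'
  3 -> 'hello'
  4 -> 'foo'

Decoded: "fast foo hello foo"


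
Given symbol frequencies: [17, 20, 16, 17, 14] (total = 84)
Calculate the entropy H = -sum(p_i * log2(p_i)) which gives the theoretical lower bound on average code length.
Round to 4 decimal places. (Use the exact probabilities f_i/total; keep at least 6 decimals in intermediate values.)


Per-symbol terms -p_i * log2(p_i) with p_i = f_i/84:
  p = 17/84 = 0.202381: log2(p) = -2.304855, -p*log2(p) = 0.466459
  p = 20/84 = 0.238095: log2(p) = -2.070389, -p*log2(p) = 0.492950
  p = 16/84 = 0.190476: log2(p) = -2.392317, -p*log2(p) = 0.455680
  p = 17/84 = 0.202381: log2(p) = -2.304855, -p*log2(p) = 0.466459
  p = 14/84 = 0.166667: log2(p) = -2.584963, -p*log2(p) = 0.430827
H = 0.466459 + 0.492950 + 0.455680 + 0.466459 + 0.430827 = 2.312375

H = 2.3124 bits/symbol


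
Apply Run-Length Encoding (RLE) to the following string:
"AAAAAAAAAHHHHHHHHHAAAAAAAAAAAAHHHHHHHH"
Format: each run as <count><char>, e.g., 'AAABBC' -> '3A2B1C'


Scanning runs left to right:
  i=0: run of 'A' x 9 -> '9A'
  i=9: run of 'H' x 9 -> '9H'
  i=18: run of 'A' x 12 -> '12A'
  i=30: run of 'H' x 8 -> '8H'

RLE = 9A9H12A8H


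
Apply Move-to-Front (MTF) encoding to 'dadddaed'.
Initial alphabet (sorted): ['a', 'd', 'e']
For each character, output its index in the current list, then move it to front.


MTF encoding:
'd': index 1 in ['a', 'd', 'e'] -> ['d', 'a', 'e']
'a': index 1 in ['d', 'a', 'e'] -> ['a', 'd', 'e']
'd': index 1 in ['a', 'd', 'e'] -> ['d', 'a', 'e']
'd': index 0 in ['d', 'a', 'e'] -> ['d', 'a', 'e']
'd': index 0 in ['d', 'a', 'e'] -> ['d', 'a', 'e']
'a': index 1 in ['d', 'a', 'e'] -> ['a', 'd', 'e']
'e': index 2 in ['a', 'd', 'e'] -> ['e', 'a', 'd']
'd': index 2 in ['e', 'a', 'd'] -> ['d', 'e', 'a']


Output: [1, 1, 1, 0, 0, 1, 2, 2]


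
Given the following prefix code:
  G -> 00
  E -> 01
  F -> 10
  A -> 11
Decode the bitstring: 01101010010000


Decoding step by step:
Bits 01 -> E
Bits 10 -> F
Bits 10 -> F
Bits 10 -> F
Bits 01 -> E
Bits 00 -> G
Bits 00 -> G


Decoded message: EFFFEGG


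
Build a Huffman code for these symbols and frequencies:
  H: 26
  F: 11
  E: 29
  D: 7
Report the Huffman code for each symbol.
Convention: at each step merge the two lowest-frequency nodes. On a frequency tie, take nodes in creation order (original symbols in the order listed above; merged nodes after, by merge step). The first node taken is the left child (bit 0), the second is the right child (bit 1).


Huffman tree construction:
Step 1: Merge D(7) + F(11) = 18
Step 2: Merge (D+F)(18) + H(26) = 44
Step 3: Merge E(29) + ((D+F)+H)(44) = 73
Read each symbol's code off the tree from the root (left child = 0, right child = 1).

Codes:
  H: 11 (length 2)
  F: 101 (length 3)
  E: 0 (length 1)
  D: 100 (length 3)
Average code length: 135/73 = 1.8493 bits/symbol


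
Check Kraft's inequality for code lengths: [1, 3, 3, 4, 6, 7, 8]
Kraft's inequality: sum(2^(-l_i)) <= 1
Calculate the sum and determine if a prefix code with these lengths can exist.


Sum = 2^(-1) + 2^(-3) + 2^(-3) + 2^(-4) + 2^(-6) + 2^(-7) + 2^(-8)
    = 0.5 + 0.125 + 0.125 + 0.0625 + 0.015625 + 0.0078125 + 0.00390625
    = 215/256 = 0.83984375
Since 0.83984375 <= 1, Kraft's inequality IS satisfied.
A prefix code with these lengths CAN exist.

Kraft sum = 0.83984375. Satisfied.


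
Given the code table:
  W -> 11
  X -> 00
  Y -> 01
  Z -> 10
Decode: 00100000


Decoding:
00 -> X
10 -> Z
00 -> X
00 -> X


Result: XZXX


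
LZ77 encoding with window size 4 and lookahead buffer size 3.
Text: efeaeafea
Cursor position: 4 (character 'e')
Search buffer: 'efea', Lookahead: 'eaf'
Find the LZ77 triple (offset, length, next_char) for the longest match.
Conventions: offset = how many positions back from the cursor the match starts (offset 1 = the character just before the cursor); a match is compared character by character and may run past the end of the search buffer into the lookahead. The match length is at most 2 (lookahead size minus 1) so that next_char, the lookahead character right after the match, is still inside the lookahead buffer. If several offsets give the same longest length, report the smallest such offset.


Try each offset into the search buffer:
  offset=1 (pos 3, char 'a'): match length 0
  offset=2 (pos 2, char 'e'): match length 2
  offset=3 (pos 1, char 'f'): match length 0
  offset=4 (pos 0, char 'e'): match length 1
Longest match has length 2 at offset 2.
next_char = character at position 4 + 2 = 6 -> 'f'

Best match: offset=2, length=2 (matching 'ea' starting at position 2)
LZ77 triple: (2, 2, 'f')


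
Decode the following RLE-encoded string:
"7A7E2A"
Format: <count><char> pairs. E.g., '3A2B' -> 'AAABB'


Expanding each <count><char> pair:
  7A -> 'AAAAAAA'
  7E -> 'EEEEEEE'
  2A -> 'AA'

Decoded = AAAAAAAEEEEEEEAA


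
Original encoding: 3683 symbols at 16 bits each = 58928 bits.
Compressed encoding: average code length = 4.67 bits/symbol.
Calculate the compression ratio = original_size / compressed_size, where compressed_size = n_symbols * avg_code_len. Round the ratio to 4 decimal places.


original_size = n_symbols * orig_bits = 3683 * 16 = 58928 bits
compressed_size = n_symbols * avg_code_len = 3683 * 4.67 = 17199.61 bits
ratio = original_size / compressed_size = 58928 / 17199.61 = 3.4261

Compression ratio = 3.4261


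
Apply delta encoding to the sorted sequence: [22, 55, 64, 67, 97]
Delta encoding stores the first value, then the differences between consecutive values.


First value: 22
Deltas:
  55 - 22 = 33
  64 - 55 = 9
  67 - 64 = 3
  97 - 67 = 30


Delta encoded: [22, 33, 9, 3, 30]


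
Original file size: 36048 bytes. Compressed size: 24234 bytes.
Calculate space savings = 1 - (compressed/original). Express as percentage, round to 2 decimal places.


ratio = compressed/original = 24234/36048 = 0.67227
savings = 1 - ratio = 1 - 0.67227 = 0.32773
as a percentage: 0.32773 * 100 = 32.77%

Space savings = 1 - 24234/36048 = 32.77%


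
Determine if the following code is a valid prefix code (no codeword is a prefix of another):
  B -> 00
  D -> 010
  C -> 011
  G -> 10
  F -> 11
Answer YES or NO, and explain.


Checking each pair (does one codeword prefix another?):
  B='00' vs D='010': no prefix
  B='00' vs C='011': no prefix
  B='00' vs G='10': no prefix
  B='00' vs F='11': no prefix
  D='010' vs B='00': no prefix
  D='010' vs C='011': no prefix
  D='010' vs G='10': no prefix
  D='010' vs F='11': no prefix
  C='011' vs B='00': no prefix
  C='011' vs D='010': no prefix
  C='011' vs G='10': no prefix
  C='011' vs F='11': no prefix
  G='10' vs B='00': no prefix
  G='10' vs D='010': no prefix
  G='10' vs C='011': no prefix
  G='10' vs F='11': no prefix
  F='11' vs B='00': no prefix
  F='11' vs D='010': no prefix
  F='11' vs C='011': no prefix
  F='11' vs G='10': no prefix
No violation found over all pairs.

YES -- this is a valid prefix code. No codeword is a prefix of any other codeword.


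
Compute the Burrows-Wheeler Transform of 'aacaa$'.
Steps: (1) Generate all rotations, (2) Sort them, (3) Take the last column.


Rotations (sorted):
  0: $aacaa -> last char: a
  1: a$aaca -> last char: a
  2: aa$aac -> last char: c
  3: aacaa$ -> last char: $
  4: acaa$a -> last char: a
  5: caa$aa -> last char: a


BWT = aac$aa


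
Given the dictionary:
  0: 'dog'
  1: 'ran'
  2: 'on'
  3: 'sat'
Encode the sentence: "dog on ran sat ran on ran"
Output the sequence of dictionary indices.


Look up each word in the dictionary:
  'dog' -> 0
  'on' -> 2
  'ran' -> 1
  'sat' -> 3
  'ran' -> 1
  'on' -> 2
  'ran' -> 1

Encoded: [0, 2, 1, 3, 1, 2, 1]


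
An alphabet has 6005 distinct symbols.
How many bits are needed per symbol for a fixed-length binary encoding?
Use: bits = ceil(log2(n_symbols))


log2(6005) = 12.5519
Bracket: 2^12 = 4096 < 6005 <= 2^13 = 8192
So ceil(log2(6005)) = 13

bits = ceil(log2(6005)) = ceil(12.5519) = 13 bits


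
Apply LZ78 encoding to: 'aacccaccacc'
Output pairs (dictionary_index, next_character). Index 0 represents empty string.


LZ78 encoding steps:
Dictionary: {0: ''}
Step 1: w='' (idx 0), next='a' -> output (0, 'a'), add 'a' as idx 1
Step 2: w='a' (idx 1), next='c' -> output (1, 'c'), add 'ac' as idx 2
Step 3: w='' (idx 0), next='c' -> output (0, 'c'), add 'c' as idx 3
Step 4: w='c' (idx 3), next='a' -> output (3, 'a'), add 'ca' as idx 4
Step 5: w='c' (idx 3), next='c' -> output (3, 'c'), add 'cc' as idx 5
Step 6: w='ac' (idx 2), next='c' -> output (2, 'c'), add 'acc' as idx 6


Encoded: [(0, 'a'), (1, 'c'), (0, 'c'), (3, 'a'), (3, 'c'), (2, 'c')]


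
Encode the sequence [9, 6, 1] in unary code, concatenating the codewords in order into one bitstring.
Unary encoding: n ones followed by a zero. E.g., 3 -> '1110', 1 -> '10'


Encode each number as n ones followed by a terminating 0:
  9 -> 1111111110 (10 bits)
  6 -> 1111110 (7 bits)
  1 -> 10 (2 bits)
Total length = 10 + 7 + 2 = 19 bits.

Unary([9, 6, 1]) = 1111111110111111010 (19 bits)


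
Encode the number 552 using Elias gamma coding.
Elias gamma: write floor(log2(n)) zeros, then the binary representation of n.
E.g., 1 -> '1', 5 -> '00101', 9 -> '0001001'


num_bits = floor(log2(552)) + 1 = 10
leading_zeros = num_bits - 1 = 9
binary(552) = 1000101000

Elias gamma(552) = '000000000' + '1000101000' = 0000000001000101000 (19 bits)


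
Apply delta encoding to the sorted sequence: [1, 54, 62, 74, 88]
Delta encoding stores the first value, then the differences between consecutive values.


First value: 1
Deltas:
  54 - 1 = 53
  62 - 54 = 8
  74 - 62 = 12
  88 - 74 = 14


Delta encoded: [1, 53, 8, 12, 14]


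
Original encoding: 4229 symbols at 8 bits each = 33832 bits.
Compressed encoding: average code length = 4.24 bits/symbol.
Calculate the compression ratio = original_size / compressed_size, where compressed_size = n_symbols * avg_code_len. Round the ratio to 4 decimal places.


original_size = n_symbols * orig_bits = 4229 * 8 = 33832 bits
compressed_size = n_symbols * avg_code_len = 4229 * 4.24 = 17930.96 bits
ratio = original_size / compressed_size = 33832 / 17930.96 = 1.8868

Compression ratio = 1.8868


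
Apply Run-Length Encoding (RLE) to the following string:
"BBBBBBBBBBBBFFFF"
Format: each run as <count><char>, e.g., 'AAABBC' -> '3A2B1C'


Scanning runs left to right:
  i=0: run of 'B' x 12 -> '12B'
  i=12: run of 'F' x 4 -> '4F'

RLE = 12B4F


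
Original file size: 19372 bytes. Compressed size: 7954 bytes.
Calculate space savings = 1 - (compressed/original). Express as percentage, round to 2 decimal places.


ratio = compressed/original = 7954/19372 = 0.410593
savings = 1 - ratio = 1 - 0.410593 = 0.589407
as a percentage: 0.589407 * 100 = 58.94%

Space savings = 1 - 7954/19372 = 58.94%


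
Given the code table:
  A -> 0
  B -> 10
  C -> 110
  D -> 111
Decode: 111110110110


Decoding:
111 -> D
110 -> C
110 -> C
110 -> C


Result: DCCC


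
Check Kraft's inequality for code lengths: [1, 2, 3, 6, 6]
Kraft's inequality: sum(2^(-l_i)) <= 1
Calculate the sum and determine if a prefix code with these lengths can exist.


Sum = 2^(-1) + 2^(-2) + 2^(-3) + 2^(-6) + 2^(-6)
    = 0.5 + 0.25 + 0.125 + 0.015625 + 0.015625
    = 58/64 = 0.90625
Since 0.90625 <= 1, Kraft's inequality IS satisfied.
A prefix code with these lengths CAN exist.

Kraft sum = 0.90625. Satisfied.


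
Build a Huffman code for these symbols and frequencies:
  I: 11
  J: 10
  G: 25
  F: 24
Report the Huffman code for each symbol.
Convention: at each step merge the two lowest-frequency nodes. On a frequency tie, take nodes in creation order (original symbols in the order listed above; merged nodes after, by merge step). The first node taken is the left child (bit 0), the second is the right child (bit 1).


Huffman tree construction:
Step 1: Merge J(10) + I(11) = 21
Step 2: Merge (J+I)(21) + F(24) = 45
Step 3: Merge G(25) + ((J+I)+F)(45) = 70
Read each symbol's code off the tree from the root (left child = 0, right child = 1).

Codes:
  I: 101 (length 3)
  J: 100 (length 3)
  G: 0 (length 1)
  F: 11 (length 2)
Average code length: 136/70 = 1.9429 bits/symbol


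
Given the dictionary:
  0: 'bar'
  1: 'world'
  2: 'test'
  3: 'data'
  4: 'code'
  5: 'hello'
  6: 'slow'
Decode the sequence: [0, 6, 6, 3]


Look up each index in the dictionary:
  0 -> 'bar'
  6 -> 'slow'
  6 -> 'slow'
  3 -> 'data'

Decoded: "bar slow slow data"


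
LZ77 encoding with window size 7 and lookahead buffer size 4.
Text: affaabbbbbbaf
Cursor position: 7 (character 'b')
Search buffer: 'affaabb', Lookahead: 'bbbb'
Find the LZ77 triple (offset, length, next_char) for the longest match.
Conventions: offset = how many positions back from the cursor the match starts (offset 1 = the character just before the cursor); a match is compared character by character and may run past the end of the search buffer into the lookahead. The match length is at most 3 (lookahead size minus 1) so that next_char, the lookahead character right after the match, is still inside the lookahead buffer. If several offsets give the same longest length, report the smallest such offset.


Try each offset into the search buffer:
  offset=1 (pos 6, char 'b'): match length 3
  offset=2 (pos 5, char 'b'): match length 3
  offset=3 (pos 4, char 'a'): match length 0
  offset=4 (pos 3, char 'a'): match length 0
  offset=5 (pos 2, char 'f'): match length 0
  offset=6 (pos 1, char 'f'): match length 0
  offset=7 (pos 0, char 'a'): match length 0
Longest match has length 3, found at offsets 1, 2; take the smallest, offset 1.
next_char = character at position 7 + 3 = 10 -> 'b'

Best match: offset=1, length=3 (matching 'bbb' starting at position 6)
LZ77 triple: (1, 3, 'b')


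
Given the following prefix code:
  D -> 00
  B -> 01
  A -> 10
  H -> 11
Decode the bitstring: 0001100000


Decoding step by step:
Bits 00 -> D
Bits 01 -> B
Bits 10 -> A
Bits 00 -> D
Bits 00 -> D


Decoded message: DBADD


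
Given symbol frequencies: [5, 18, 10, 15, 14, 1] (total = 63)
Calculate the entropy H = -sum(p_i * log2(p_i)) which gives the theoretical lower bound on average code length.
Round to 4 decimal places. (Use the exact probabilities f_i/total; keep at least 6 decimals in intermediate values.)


Per-symbol terms -p_i * log2(p_i) with p_i = f_i/63:
  p = 5/63 = 0.079365: log2(p) = -3.655352, -p*log2(p) = 0.290107
  p = 18/63 = 0.285714: log2(p) = -1.807355, -p*log2(p) = 0.516387
  p = 10/63 = 0.158730: log2(p) = -2.655352, -p*log2(p) = 0.421484
  p = 15/63 = 0.238095: log2(p) = -2.070389, -p*log2(p) = 0.492950
  p = 14/63 = 0.222222: log2(p) = -2.169925, -p*log2(p) = 0.482206
  p = 1/63 = 0.015873: log2(p) = -5.977280, -p*log2(p) = 0.094877
H = 0.290107 + 0.516387 + 0.421484 + 0.492950 + 0.482206 + 0.094877 = 2.298011

H = 2.298 bits/symbol


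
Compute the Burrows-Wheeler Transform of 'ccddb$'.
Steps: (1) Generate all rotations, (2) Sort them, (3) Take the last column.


Rotations (sorted):
  0: $ccddb -> last char: b
  1: b$ccdd -> last char: d
  2: ccddb$ -> last char: $
  3: cddb$c -> last char: c
  4: db$ccd -> last char: d
  5: ddb$cc -> last char: c


BWT = bd$cdc


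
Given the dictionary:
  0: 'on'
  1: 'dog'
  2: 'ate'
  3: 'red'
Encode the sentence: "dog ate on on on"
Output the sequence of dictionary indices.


Look up each word in the dictionary:
  'dog' -> 1
  'ate' -> 2
  'on' -> 0
  'on' -> 0
  'on' -> 0

Encoded: [1, 2, 0, 0, 0]


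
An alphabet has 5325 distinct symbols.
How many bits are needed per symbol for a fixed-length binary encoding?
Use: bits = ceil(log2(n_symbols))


log2(5325) = 12.3786
Bracket: 2^12 = 4096 < 5325 <= 2^13 = 8192
So ceil(log2(5325)) = 13

bits = ceil(log2(5325)) = ceil(12.3786) = 13 bits


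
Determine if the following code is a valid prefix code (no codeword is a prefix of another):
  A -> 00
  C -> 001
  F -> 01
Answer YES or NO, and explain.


Checking each pair (does one codeword prefix another?):
  A='00' vs C='001': prefix -- VIOLATION

NO -- this is NOT a valid prefix code. A (00) is a prefix of C (001).


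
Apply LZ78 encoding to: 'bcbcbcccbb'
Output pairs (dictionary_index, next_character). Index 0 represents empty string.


LZ78 encoding steps:
Dictionary: {0: ''}
Step 1: w='' (idx 0), next='b' -> output (0, 'b'), add 'b' as idx 1
Step 2: w='' (idx 0), next='c' -> output (0, 'c'), add 'c' as idx 2
Step 3: w='b' (idx 1), next='c' -> output (1, 'c'), add 'bc' as idx 3
Step 4: w='bc' (idx 3), next='c' -> output (3, 'c'), add 'bcc' as idx 4
Step 5: w='c' (idx 2), next='b' -> output (2, 'b'), add 'cb' as idx 5
Step 6: w='b' (idx 1), end of input -> output (1, '')


Encoded: [(0, 'b'), (0, 'c'), (1, 'c'), (3, 'c'), (2, 'b'), (1, '')]


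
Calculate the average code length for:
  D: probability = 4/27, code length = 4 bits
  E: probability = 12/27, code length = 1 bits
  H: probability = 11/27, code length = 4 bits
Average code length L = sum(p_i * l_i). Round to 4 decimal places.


Weighted contributions p_i * l_i:
  D: (4/27) * 4 = 16/27
  E: (12/27) * 1 = 12/27
  H: (11/27) * 4 = 44/27
Sum = (16 + 12 + 44)/27 = 72/27

L = 72/27 = 2.6667 bits/symbol


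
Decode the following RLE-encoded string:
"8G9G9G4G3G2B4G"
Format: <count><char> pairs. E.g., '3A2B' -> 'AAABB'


Expanding each <count><char> pair:
  8G -> 'GGGGGGGG'
  9G -> 'GGGGGGGGG'
  9G -> 'GGGGGGGGG'
  4G -> 'GGGG'
  3G -> 'GGG'
  2B -> 'BB'
  4G -> 'GGGG'

Decoded = GGGGGGGGGGGGGGGGGGGGGGGGGGGGGGGGGBBGGGG


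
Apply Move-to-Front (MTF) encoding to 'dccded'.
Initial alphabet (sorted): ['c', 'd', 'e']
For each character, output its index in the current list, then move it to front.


MTF encoding:
'd': index 1 in ['c', 'd', 'e'] -> ['d', 'c', 'e']
'c': index 1 in ['d', 'c', 'e'] -> ['c', 'd', 'e']
'c': index 0 in ['c', 'd', 'e'] -> ['c', 'd', 'e']
'd': index 1 in ['c', 'd', 'e'] -> ['d', 'c', 'e']
'e': index 2 in ['d', 'c', 'e'] -> ['e', 'd', 'c']
'd': index 1 in ['e', 'd', 'c'] -> ['d', 'e', 'c']


Output: [1, 1, 0, 1, 2, 1]


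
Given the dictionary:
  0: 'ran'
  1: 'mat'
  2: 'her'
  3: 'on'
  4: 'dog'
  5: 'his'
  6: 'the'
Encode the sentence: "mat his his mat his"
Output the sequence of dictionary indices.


Look up each word in the dictionary:
  'mat' -> 1
  'his' -> 5
  'his' -> 5
  'mat' -> 1
  'his' -> 5

Encoded: [1, 5, 5, 1, 5]


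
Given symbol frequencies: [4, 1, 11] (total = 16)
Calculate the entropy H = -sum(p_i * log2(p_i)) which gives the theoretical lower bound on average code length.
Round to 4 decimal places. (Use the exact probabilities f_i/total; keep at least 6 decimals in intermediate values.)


Per-symbol terms -p_i * log2(p_i) with p_i = f_i/16:
  p = 4/16 = 0.250000: log2(p) = -2.000000, -p*log2(p) = 0.500000
  p = 1/16 = 0.062500: log2(p) = -4.000000, -p*log2(p) = 0.250000
  p = 11/16 = 0.687500: log2(p) = -0.540568, -p*log2(p) = 0.371641
H = 0.500000 + 0.250000 + 0.371641 = 1.121641

H = 1.1216 bits/symbol


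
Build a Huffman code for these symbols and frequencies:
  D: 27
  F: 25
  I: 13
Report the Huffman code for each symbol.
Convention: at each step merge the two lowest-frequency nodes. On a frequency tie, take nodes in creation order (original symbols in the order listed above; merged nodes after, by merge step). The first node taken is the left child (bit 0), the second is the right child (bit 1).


Huffman tree construction:
Step 1: Merge I(13) + F(25) = 38
Step 2: Merge D(27) + (I+F)(38) = 65
Read each symbol's code off the tree from the root (left child = 0, right child = 1).

Codes:
  D: 0 (length 1)
  F: 11 (length 2)
  I: 10 (length 2)
Average code length: 103/65 = 1.5846 bits/symbol


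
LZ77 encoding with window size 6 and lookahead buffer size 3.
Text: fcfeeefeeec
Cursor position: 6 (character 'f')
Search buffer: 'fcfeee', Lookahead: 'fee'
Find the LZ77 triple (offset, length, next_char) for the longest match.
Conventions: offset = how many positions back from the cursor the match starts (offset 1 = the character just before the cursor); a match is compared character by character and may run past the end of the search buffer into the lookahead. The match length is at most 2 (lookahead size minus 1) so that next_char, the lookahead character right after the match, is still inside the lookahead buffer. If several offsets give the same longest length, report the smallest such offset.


Try each offset into the search buffer:
  offset=1 (pos 5, char 'e'): match length 0
  offset=2 (pos 4, char 'e'): match length 0
  offset=3 (pos 3, char 'e'): match length 0
  offset=4 (pos 2, char 'f'): match length 2
  offset=5 (pos 1, char 'c'): match length 0
  offset=6 (pos 0, char 'f'): match length 1
Longest match has length 2 at offset 4.
next_char = character at position 6 + 2 = 8 -> 'e'

Best match: offset=4, length=2 (matching 'fe' starting at position 2)
LZ77 triple: (4, 2, 'e')


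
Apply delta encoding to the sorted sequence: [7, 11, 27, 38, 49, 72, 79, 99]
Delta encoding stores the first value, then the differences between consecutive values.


First value: 7
Deltas:
  11 - 7 = 4
  27 - 11 = 16
  38 - 27 = 11
  49 - 38 = 11
  72 - 49 = 23
  79 - 72 = 7
  99 - 79 = 20


Delta encoded: [7, 4, 16, 11, 11, 23, 7, 20]


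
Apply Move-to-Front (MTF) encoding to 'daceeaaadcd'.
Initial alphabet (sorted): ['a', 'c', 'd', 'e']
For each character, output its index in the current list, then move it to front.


MTF encoding:
'd': index 2 in ['a', 'c', 'd', 'e'] -> ['d', 'a', 'c', 'e']
'a': index 1 in ['d', 'a', 'c', 'e'] -> ['a', 'd', 'c', 'e']
'c': index 2 in ['a', 'd', 'c', 'e'] -> ['c', 'a', 'd', 'e']
'e': index 3 in ['c', 'a', 'd', 'e'] -> ['e', 'c', 'a', 'd']
'e': index 0 in ['e', 'c', 'a', 'd'] -> ['e', 'c', 'a', 'd']
'a': index 2 in ['e', 'c', 'a', 'd'] -> ['a', 'e', 'c', 'd']
'a': index 0 in ['a', 'e', 'c', 'd'] -> ['a', 'e', 'c', 'd']
'a': index 0 in ['a', 'e', 'c', 'd'] -> ['a', 'e', 'c', 'd']
'd': index 3 in ['a', 'e', 'c', 'd'] -> ['d', 'a', 'e', 'c']
'c': index 3 in ['d', 'a', 'e', 'c'] -> ['c', 'd', 'a', 'e']
'd': index 1 in ['c', 'd', 'a', 'e'] -> ['d', 'c', 'a', 'e']


Output: [2, 1, 2, 3, 0, 2, 0, 0, 3, 3, 1]


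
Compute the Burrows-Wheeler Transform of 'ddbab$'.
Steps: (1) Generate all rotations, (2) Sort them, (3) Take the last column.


Rotations (sorted):
  0: $ddbab -> last char: b
  1: ab$ddb -> last char: b
  2: b$ddba -> last char: a
  3: bab$dd -> last char: d
  4: dbab$d -> last char: d
  5: ddbab$ -> last char: $


BWT = bbadd$


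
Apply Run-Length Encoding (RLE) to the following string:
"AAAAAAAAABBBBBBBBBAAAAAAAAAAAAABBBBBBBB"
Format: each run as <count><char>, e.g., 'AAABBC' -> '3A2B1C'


Scanning runs left to right:
  i=0: run of 'A' x 9 -> '9A'
  i=9: run of 'B' x 9 -> '9B'
  i=18: run of 'A' x 13 -> '13A'
  i=31: run of 'B' x 8 -> '8B'

RLE = 9A9B13A8B


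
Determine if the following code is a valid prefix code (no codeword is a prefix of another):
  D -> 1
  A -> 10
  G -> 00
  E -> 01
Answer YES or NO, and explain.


Checking each pair (does one codeword prefix another?):
  D='1' vs A='10': prefix -- VIOLATION

NO -- this is NOT a valid prefix code. D (1) is a prefix of A (10).


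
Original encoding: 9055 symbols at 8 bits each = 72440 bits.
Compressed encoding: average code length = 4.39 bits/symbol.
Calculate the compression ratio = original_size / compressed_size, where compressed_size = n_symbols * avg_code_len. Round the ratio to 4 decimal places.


original_size = n_symbols * orig_bits = 9055 * 8 = 72440 bits
compressed_size = n_symbols * avg_code_len = 9055 * 4.39 = 39751.45 bits
ratio = original_size / compressed_size = 72440 / 39751.45 = 1.8223

Compression ratio = 1.8223


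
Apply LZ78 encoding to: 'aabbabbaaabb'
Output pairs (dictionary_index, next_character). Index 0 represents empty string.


LZ78 encoding steps:
Dictionary: {0: ''}
Step 1: w='' (idx 0), next='a' -> output (0, 'a'), add 'a' as idx 1
Step 2: w='a' (idx 1), next='b' -> output (1, 'b'), add 'ab' as idx 2
Step 3: w='' (idx 0), next='b' -> output (0, 'b'), add 'b' as idx 3
Step 4: w='ab' (idx 2), next='b' -> output (2, 'b'), add 'abb' as idx 4
Step 5: w='a' (idx 1), next='a' -> output (1, 'a'), add 'aa' as idx 5
Step 6: w='abb' (idx 4), end of input -> output (4, '')


Encoded: [(0, 'a'), (1, 'b'), (0, 'b'), (2, 'b'), (1, 'a'), (4, '')]


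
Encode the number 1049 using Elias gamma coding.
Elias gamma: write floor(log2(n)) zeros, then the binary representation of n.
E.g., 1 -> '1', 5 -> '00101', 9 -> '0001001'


num_bits = floor(log2(1049)) + 1 = 11
leading_zeros = num_bits - 1 = 10
binary(1049) = 10000011001

Elias gamma(1049) = '0000000000' + '10000011001' = 000000000010000011001 (21 bits)


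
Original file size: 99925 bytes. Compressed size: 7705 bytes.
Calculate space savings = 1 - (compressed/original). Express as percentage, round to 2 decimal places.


ratio = compressed/original = 7705/99925 = 0.077108
savings = 1 - ratio = 1 - 0.077108 = 0.922892
as a percentage: 0.922892 * 100 = 92.29%

Space savings = 1 - 7705/99925 = 92.29%


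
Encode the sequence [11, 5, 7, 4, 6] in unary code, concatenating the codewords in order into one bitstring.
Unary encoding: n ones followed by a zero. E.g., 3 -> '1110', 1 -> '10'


Encode each number as n ones followed by a terminating 0:
  11 -> 111111111110 (12 bits)
  5 -> 111110 (6 bits)
  7 -> 11111110 (8 bits)
  4 -> 11110 (5 bits)
  6 -> 1111110 (7 bits)
Total length = 12 + 6 + 8 + 5 + 7 = 38 bits.

Unary([11, 5, 7, 4, 6]) = 11111111111011111011111110111101111110 (38 bits)


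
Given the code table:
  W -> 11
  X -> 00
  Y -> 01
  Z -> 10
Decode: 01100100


Decoding:
01 -> Y
10 -> Z
01 -> Y
00 -> X


Result: YZYX


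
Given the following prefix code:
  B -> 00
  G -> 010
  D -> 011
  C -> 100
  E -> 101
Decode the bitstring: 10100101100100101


Decoding step by step:
Bits 101 -> E
Bits 00 -> B
Bits 101 -> E
Bits 100 -> C
Bits 100 -> C
Bits 101 -> E


Decoded message: EBECCE


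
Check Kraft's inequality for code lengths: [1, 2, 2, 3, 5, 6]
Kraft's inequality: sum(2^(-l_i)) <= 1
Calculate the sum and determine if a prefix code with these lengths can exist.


Sum = 2^(-1) + 2^(-2) + 2^(-2) + 2^(-3) + 2^(-5) + 2^(-6)
    = 0.5 + 0.25 + 0.25 + 0.125 + 0.03125 + 0.015625
    = 75/64 = 1.171875
Since 1.171875 > 1, Kraft's inequality is NOT satisfied.
A prefix code with these lengths CANNOT exist.

Kraft sum = 1.171875. Not satisfied.


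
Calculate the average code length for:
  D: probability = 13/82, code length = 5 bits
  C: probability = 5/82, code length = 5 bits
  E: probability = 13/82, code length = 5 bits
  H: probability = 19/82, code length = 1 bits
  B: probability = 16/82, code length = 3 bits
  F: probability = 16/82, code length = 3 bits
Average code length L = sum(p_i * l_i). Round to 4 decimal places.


Weighted contributions p_i * l_i:
  D: (13/82) * 5 = 65/82
  C: (5/82) * 5 = 25/82
  E: (13/82) * 5 = 65/82
  H: (19/82) * 1 = 19/82
  B: (16/82) * 3 = 48/82
  F: (16/82) * 3 = 48/82
Sum = (65 + 25 + 65 + 19 + 48 + 48)/82 = 270/82

L = 270/82 = 3.2927 bits/symbol


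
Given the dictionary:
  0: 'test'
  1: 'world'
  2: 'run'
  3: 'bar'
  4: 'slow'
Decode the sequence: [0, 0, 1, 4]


Look up each index in the dictionary:
  0 -> 'test'
  0 -> 'test'
  1 -> 'world'
  4 -> 'slow'

Decoded: "test test world slow"


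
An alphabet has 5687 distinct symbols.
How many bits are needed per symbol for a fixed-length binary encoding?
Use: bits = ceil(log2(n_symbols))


log2(5687) = 12.4735
Bracket: 2^12 = 4096 < 5687 <= 2^13 = 8192
So ceil(log2(5687)) = 13

bits = ceil(log2(5687)) = ceil(12.4735) = 13 bits


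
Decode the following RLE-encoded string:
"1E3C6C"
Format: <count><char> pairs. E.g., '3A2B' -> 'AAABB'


Expanding each <count><char> pair:
  1E -> 'E'
  3C -> 'CCC'
  6C -> 'CCCCCC'

Decoded = ECCCCCCCCC


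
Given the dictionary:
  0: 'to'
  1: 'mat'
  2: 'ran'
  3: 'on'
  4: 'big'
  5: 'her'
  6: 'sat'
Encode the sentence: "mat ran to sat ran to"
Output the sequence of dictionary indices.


Look up each word in the dictionary:
  'mat' -> 1
  'ran' -> 2
  'to' -> 0
  'sat' -> 6
  'ran' -> 2
  'to' -> 0

Encoded: [1, 2, 0, 6, 2, 0]


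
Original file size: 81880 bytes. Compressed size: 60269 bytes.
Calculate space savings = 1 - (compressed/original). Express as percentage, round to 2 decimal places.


ratio = compressed/original = 60269/81880 = 0.736065
savings = 1 - ratio = 1 - 0.736065 = 0.263935
as a percentage: 0.263935 * 100 = 26.39%

Space savings = 1 - 60269/81880 = 26.39%


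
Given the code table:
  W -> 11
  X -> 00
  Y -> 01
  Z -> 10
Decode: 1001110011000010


Decoding:
10 -> Z
01 -> Y
11 -> W
00 -> X
11 -> W
00 -> X
00 -> X
10 -> Z


Result: ZYWXWXXZ


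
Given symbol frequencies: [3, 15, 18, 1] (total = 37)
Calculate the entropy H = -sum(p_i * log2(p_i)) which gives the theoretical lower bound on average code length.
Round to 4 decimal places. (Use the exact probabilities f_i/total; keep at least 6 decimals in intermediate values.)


Per-symbol terms -p_i * log2(p_i) with p_i = f_i/37:
  p = 3/37 = 0.081081: log2(p) = -3.624491, -p*log2(p) = 0.293878
  p = 15/37 = 0.405405: log2(p) = -1.302563, -p*log2(p) = 0.528066
  p = 18/37 = 0.486486: log2(p) = -1.039528, -p*log2(p) = 0.505717
  p = 1/37 = 0.027027: log2(p) = -5.209453, -p*log2(p) = 0.140796
H = 0.293878 + 0.528066 + 0.505717 + 0.140796 = 1.468457

H = 1.4685 bits/symbol


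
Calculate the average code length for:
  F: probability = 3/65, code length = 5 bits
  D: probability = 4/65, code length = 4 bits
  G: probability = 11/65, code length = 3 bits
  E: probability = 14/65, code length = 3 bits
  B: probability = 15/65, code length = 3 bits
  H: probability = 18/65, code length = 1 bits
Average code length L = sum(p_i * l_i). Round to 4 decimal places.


Weighted contributions p_i * l_i:
  F: (3/65) * 5 = 15/65
  D: (4/65) * 4 = 16/65
  G: (11/65) * 3 = 33/65
  E: (14/65) * 3 = 42/65
  B: (15/65) * 3 = 45/65
  H: (18/65) * 1 = 18/65
Sum = (15 + 16 + 33 + 42 + 45 + 18)/65 = 169/65

L = 169/65 = 2.6000 bits/symbol
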